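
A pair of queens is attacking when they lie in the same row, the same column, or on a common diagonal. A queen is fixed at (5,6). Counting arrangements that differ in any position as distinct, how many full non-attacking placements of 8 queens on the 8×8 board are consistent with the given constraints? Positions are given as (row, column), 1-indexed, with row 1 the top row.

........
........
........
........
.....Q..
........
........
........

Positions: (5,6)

12

Branch on row 1: col 1 → 0; col 3 → 2; col 4 → 6; col 5 → 0; col 7 → 3; col 8 → 1.
Sum: 0 + 2 + 6 + 0 + 3 + 1 = 12.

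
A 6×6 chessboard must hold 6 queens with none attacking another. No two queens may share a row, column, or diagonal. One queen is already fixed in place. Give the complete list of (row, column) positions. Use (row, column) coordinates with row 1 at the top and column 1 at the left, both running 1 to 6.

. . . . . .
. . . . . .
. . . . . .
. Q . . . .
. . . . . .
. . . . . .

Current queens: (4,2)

Row 1: attacked by (4,2)→{2,5}. Safe: 1, 3, 4, 6. Place at column 4.
Row 2: attacked by (1,4)→{3,4,5}; (4,2)→{2,4}. Safe: 1, 6. Place at column 1.
Row 3: attacked by (1,4)→{2,4,6}; (2,1)→{1,2}; (4,2)→{1,2,3}. Safe: 5. Place at column 5.
Row 5: attacked by (1,4)→{4}; (2,1)→{1,4}; (3,5)→{3,5}; (4,2)→{1,2,3}. Safe: 6. Place at column 6.
Row 6: attacked by (1,4)→{4}; (2,1)→{1,5}; (3,5)→{2,5}; (4,2)→{2,4}; (5,6)→{5,6}. Safe: 3. Place at column 3.
Columns [4, 1, 5, 2, 6, 3], r−c [-3, 1, -2, 2, -1, 3], r+c [5, 3, 8, 6, 11, 9] are all distinct, so no two queens attack.

(1,4) (2,1) (3,5) (4,2) (5,6) (6,3)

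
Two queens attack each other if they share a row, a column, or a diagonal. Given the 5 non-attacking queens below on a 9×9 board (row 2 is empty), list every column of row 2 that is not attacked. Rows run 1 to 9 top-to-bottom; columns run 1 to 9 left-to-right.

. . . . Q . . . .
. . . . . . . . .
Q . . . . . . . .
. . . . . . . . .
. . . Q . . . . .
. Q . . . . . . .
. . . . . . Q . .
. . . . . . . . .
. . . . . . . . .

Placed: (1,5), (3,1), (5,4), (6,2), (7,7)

columns 3, 8, 9

(1,5) attacks row 2 at column 5 and diagonals 4, 6.
(3,1) attacks row 2 at column 1 and diagonals 2.
(5,4) attacks row 2 at column 4 and diagonals 1, 7.
(6,2) attacks row 2 at column 2 and diagonals 6.
(7,7) attacks row 2 at column 7 and diagonals 2.
Attacked columns: {1, 2, 4, 5, 6, 7}. Safe: {3, 8, 9}.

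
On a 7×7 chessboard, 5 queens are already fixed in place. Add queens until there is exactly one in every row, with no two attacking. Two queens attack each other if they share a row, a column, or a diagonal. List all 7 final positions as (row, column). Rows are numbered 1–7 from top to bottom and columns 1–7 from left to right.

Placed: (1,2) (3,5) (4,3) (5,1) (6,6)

(1,2) (2,7) (3,5) (4,3) (5,1) (6,6) (7,4)

Row 2: attacked by (1,2)→{1,2,3}; (3,5)→{4,5,6}; (4,3)→{1,3,5}; (5,1)→{1,4}; (6,6)→{2,6}. Safe: 7. Place at column 7.
Row 7: attacked by (1,2)→{2}; (2,7)→{2,7}; (3,5)→{1,5}; (4,3)→{3,6}; (5,1)→{1,3}; (6,6)→{5,6,7}. Safe: 4. Place at column 4.
Columns [2, 7, 5, 3, 1, 6, 4], r−c [-1, -5, -2, 1, 4, 0, 3], r+c [3, 9, 8, 7, 6, 12, 11] are all distinct, so no two queens attack.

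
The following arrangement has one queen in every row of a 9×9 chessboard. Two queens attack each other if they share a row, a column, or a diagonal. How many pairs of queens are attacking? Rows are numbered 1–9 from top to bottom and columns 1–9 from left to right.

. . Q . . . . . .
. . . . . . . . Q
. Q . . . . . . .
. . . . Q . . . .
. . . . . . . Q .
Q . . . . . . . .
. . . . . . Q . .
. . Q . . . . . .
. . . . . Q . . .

Same column: (1,3)–(8,3) (column 3).
Same diagonal: (2,9)–(8,3) (|2−8| = |9−3| = 6); (6,1)–(8,3) (|6−8| = |1−3| = 2).
Total attacking pairs: 3.

3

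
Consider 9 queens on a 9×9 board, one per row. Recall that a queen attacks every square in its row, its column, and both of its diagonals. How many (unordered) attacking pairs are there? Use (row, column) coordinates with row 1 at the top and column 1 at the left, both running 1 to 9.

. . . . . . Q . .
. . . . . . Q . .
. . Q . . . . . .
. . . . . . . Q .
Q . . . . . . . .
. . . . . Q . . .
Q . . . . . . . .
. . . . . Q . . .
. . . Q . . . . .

7

Same column: (1,7)–(2,7) (column 7); (5,1)–(7,1) (column 1); (6,6)–(8,6) (column 6).
Same diagonal: (1,7)–(7,1) (|1−7| = |7−1| = 6); (3,3)–(5,1) (|3−5| = |3−1| = 2); (3,3)–(6,6) (|3−6| = |3−6| = 3); (4,8)–(6,6) (|4−6| = |8−6| = 2).
Total attacking pairs: 7.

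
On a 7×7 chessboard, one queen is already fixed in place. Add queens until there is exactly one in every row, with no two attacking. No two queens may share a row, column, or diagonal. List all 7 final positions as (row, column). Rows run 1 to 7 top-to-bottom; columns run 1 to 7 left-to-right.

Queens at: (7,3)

(1,7) (2,4) (3,1) (4,5) (5,2) (6,6) (7,3)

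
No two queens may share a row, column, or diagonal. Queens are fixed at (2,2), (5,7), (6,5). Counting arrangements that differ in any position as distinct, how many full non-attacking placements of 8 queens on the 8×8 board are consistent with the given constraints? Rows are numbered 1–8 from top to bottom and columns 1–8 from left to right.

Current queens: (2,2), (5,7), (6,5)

1

Branch on row 1: col 4 → 0; col 6 → 0; col 8 → 1.
Sum: 0 + 0 + 1 = 1.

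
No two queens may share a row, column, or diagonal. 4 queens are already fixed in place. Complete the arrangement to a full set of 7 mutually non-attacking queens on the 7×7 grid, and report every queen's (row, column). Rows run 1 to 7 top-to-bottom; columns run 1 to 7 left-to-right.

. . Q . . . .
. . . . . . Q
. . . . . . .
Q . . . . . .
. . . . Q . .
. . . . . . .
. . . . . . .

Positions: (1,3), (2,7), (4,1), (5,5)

(1,3) (2,7) (3,4) (4,1) (5,5) (6,2) (7,6)

Row 3: attacked by (1,3)→{1,3,5}; (2,7)→{6,7}; (4,1)→{1,2}; (5,5)→{3,5,7}. Safe: 4. Place at column 4.
Row 6: attacked by (1,3)→{3}; (2,7)→{3,7}; (3,4)→{1,4,7}; (4,1)→{1,3}; (5,5)→{4,5,6}. Safe: 2. Place at column 2.
Row 7: attacked by (1,3)→{3}; (2,7)→{2,7}; (3,4)→{4}; (4,1)→{1,4}; (5,5)→{3,5,7}; (6,2)→{1,2,3}. Safe: 6. Place at column 6.
Columns [3, 7, 4, 1, 5, 2, 6], r−c [-2, -5, -1, 3, 0, 4, 1], r+c [4, 9, 7, 5, 10, 8, 13] are all distinct, so no two queens attack.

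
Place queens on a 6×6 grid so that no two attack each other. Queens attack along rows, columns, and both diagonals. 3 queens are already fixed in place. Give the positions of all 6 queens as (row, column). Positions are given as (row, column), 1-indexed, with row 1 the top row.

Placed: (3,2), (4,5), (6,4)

(1,3) (2,6) (3,2) (4,5) (5,1) (6,4)

Row 1: attacked by (3,2)→{2,4}; (4,5)→{2,5}; (6,4)→{4}. Safe: 1, 3, 6. Place at column 3.
Row 2: attacked by (1,3)→{2,3,4}; (3,2)→{1,2,3}; (4,5)→{3,5}; (6,4)→{4}. Safe: 6. Place at column 6.
Row 5: attacked by (1,3)→{3}; (2,6)→{3,6}; (3,2)→{2,4}; (4,5)→{4,5,6}; (6,4)→{3,4,5}. Safe: 1. Place at column 1.
Columns [3, 6, 2, 5, 1, 4], r−c [-2, -4, 1, -1, 4, 2], r+c [4, 8, 5, 9, 6, 10] are all distinct, so no two queens attack.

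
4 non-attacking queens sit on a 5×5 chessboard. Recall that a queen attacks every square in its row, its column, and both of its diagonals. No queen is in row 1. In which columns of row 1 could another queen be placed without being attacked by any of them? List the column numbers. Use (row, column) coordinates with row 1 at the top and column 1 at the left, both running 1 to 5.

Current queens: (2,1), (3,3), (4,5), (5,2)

columns 4

(2,1) attacks row 1 at column 1 and diagonals 2.
(3,3) attacks row 1 at column 3 and diagonals 1, 5.
(4,5) attacks row 1 at column 5 and diagonals 2.
(5,2) attacks row 1 at column 2.
Attacked columns: {1, 2, 3, 5}. Safe: {4}.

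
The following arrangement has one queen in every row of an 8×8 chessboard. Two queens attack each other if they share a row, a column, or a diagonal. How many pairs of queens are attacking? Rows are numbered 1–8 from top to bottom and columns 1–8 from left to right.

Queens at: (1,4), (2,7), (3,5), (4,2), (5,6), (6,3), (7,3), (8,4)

4

Same column: (1,4)–(8,4) (column 4); (6,3)–(7,3) (column 3).
Same diagonal: (2,7)–(6,3) (|2−6| = |7−3| = 4); (7,3)–(8,4) (|7−8| = |3−4| = 1).
Total attacking pairs: 4.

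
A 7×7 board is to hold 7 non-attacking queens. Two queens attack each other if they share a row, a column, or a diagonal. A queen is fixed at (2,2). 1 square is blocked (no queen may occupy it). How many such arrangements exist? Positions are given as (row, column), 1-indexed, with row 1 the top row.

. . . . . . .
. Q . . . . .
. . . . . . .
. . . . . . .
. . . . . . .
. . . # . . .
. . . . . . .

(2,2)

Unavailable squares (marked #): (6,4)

Branch on row 1: col 4 → 1; col 5 → 0; col 6 → 1; col 7 → 1.
Sum: 1 + 0 + 1 + 1 = 3.

3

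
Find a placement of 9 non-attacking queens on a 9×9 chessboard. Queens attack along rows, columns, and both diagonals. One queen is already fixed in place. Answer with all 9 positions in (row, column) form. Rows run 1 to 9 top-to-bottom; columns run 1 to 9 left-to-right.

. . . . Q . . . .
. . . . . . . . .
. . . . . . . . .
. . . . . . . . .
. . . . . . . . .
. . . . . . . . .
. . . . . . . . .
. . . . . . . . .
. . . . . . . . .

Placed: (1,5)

(1,5) (2,2) (3,4) (4,9) (5,7) (6,3) (7,1) (8,6) (9,8)

Row 2: attacked by (1,5)→{4,5,6}. Safe: 1, 2, 3, 7, 8, 9. Place at column 2.
Row 3: attacked by (1,5)→{3,5,7}; (2,2)→{1,2,3}. Safe: 4, 6, 8, 9. Place at column 4.
Row 4: attacked by (1,5)→{2,5,8}; (2,2)→{2,4}; (3,4)→{3,4,5}. Safe: 1, 6, 7, 9. Place at column 9.
Row 5: attacked by (1,5)→{1,5,9}; (2,2)→{2,5}; (3,4)→{2,4,6}; (4,9)→{8,9}. Safe: 3, 7. Place at column 7.
Row 6: attacked by (1,5)→{5}; (2,2)→{2,6}; (3,4)→{1,4,7}; (4,9)→{7,9}; (5,7)→{6,7,8}. Safe: 3. Place at column 3.
Row 7: attacked by (1,5)→{5}; (2,2)→{2,7}; (3,4)→{4,8}; (4,9)→{6,9}; (5,7)→{5,7,9}; (6,3)→{2,3,4}. Safe: 1. Place at column 1.
Row 8: attacked by (1,5)→{5}; (2,2)→{2,8}; (3,4)→{4,9}; (4,9)→{5,9}; (5,7)→{4,7}; (6,3)→{1,3,5}; (7,1)→{1,2}. Safe: 6. Place at column 6.
Row 9: attacked by (1,5)→{5}; (2,2)→{2,9}; (3,4)→{4}; (4,9)→{4,9}; (5,7)→{3,7}; (6,3)→{3,6}; (7,1)→{1,3}; (8,6)→{5,6,7}. Safe: 8. Place at column 8.
Columns [5, 2, 4, 9, 7, 3, 1, 6, 8], r−c [-4, 0, -1, -5, -2, 3, 6, 2, 1], r+c [6, 4, 7, 13, 12, 9, 8, 14, 17] are all distinct, so no two queens attack.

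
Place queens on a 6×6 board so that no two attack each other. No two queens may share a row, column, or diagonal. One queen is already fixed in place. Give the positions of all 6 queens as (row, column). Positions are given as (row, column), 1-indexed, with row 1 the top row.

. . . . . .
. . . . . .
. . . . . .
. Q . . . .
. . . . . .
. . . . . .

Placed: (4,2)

Row 1: attacked by (4,2)→{2,5}. Safe: 1, 3, 4, 6. Place at column 4.
Row 2: attacked by (1,4)→{3,4,5}; (4,2)→{2,4}. Safe: 1, 6. Place at column 1.
Row 3: attacked by (1,4)→{2,4,6}; (2,1)→{1,2}; (4,2)→{1,2,3}. Safe: 5. Place at column 5.
Row 5: attacked by (1,4)→{4}; (2,1)→{1,4}; (3,5)→{3,5}; (4,2)→{1,2,3}. Safe: 6. Place at column 6.
Row 6: attacked by (1,4)→{4}; (2,1)→{1,5}; (3,5)→{2,5}; (4,2)→{2,4}; (5,6)→{5,6}. Safe: 3. Place at column 3.
Columns [4, 1, 5, 2, 6, 3], r−c [-3, 1, -2, 2, -1, 3], r+c [5, 3, 8, 6, 11, 9] are all distinct, so no two queens attack.

(1,4) (2,1) (3,5) (4,2) (5,6) (6,3)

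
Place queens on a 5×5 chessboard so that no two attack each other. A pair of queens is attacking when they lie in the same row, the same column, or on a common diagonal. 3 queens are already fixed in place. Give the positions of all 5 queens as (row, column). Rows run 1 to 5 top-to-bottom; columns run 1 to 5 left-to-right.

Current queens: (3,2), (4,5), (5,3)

Row 1: attacked by (3,2)→{2,4}; (4,5)→{2,5}; (5,3)→{3}. Safe: 1. Place at column 1.
Row 2: attacked by (1,1)→{1,2}; (3,2)→{1,2,3}; (4,5)→{3,5}; (5,3)→{3}. Safe: 4. Place at column 4.
Columns [1, 4, 2, 5, 3], r−c [0, -2, 1, -1, 2], r+c [2, 6, 5, 9, 8] are all distinct, so no two queens attack.

(1,1) (2,4) (3,2) (4,5) (5,3)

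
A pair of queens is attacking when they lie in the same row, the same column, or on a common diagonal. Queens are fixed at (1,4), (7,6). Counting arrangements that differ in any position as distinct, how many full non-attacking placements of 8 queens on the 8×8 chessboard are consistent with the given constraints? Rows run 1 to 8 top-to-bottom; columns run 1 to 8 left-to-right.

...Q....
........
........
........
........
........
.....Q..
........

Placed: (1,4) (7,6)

Branch on row 2: col 2 → 1; col 7 → 1; col 8 → 1.
Sum: 1 + 1 + 1 = 3.

3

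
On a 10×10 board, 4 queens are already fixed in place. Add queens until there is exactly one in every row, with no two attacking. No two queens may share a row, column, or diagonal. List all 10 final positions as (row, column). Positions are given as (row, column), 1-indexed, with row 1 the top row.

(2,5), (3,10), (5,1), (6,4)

(1,2) (2,5) (3,10) (4,8) (5,1) (6,4) (7,7) (8,3) (9,6) (10,9)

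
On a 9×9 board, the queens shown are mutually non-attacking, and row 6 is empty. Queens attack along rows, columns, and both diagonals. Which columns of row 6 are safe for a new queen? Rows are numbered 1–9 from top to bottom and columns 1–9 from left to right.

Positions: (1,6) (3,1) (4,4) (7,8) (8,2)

columns 3, 5

(1,6) attacks row 6 at column 6 and diagonals 1.
(3,1) attacks row 6 at column 1 and diagonals 4.
(4,4) attacks row 6 at column 4 and diagonals 2, 6.
(7,8) attacks row 6 at column 8 and diagonals 7, 9.
(8,2) attacks row 6 at column 2 and diagonals 4.
Attacked columns: {1, 2, 4, 6, 7, 8, 9}. Safe: {3, 5}.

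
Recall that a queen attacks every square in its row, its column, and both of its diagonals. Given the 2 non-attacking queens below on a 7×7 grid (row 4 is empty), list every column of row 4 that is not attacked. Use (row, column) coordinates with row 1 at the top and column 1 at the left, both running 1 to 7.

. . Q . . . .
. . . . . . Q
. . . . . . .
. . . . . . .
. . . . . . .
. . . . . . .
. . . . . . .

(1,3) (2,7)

columns 1, 2, 4

(1,3) attacks row 4 at column 3 and diagonals 6.
(2,7) attacks row 4 at column 7 and diagonals 5.
Attacked columns: {3, 5, 6, 7}. Safe: {1, 2, 4}.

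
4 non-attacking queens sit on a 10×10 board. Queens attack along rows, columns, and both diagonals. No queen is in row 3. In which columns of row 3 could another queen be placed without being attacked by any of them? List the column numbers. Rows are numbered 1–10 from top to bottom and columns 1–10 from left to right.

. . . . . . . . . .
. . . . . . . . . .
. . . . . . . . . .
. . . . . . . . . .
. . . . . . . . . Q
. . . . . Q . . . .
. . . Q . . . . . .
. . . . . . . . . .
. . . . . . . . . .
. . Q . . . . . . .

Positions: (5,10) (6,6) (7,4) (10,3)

columns 1, 2, 5, 7

(5,10) attacks row 3 at column 10 and diagonals 8.
(6,6) attacks row 3 at column 6 and diagonals 3, 9.
(7,4) attacks row 3 at column 4 and diagonals 8.
(10,3) attacks row 3 at column 3 and diagonals 10.
Attacked columns: {3, 4, 6, 8, 9, 10}. Safe: {1, 2, 5, 7}.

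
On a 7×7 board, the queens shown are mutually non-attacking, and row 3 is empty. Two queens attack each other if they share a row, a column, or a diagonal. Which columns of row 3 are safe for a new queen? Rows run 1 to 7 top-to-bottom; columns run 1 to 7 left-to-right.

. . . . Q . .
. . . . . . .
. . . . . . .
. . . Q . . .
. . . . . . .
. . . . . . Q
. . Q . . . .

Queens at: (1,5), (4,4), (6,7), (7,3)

(1,5) attacks row 3 at column 5 and diagonals 3, 7.
(4,4) attacks row 3 at column 4 and diagonals 3, 5.
(6,7) attacks row 3 at column 7 and diagonals 4.
(7,3) attacks row 3 at column 3 and diagonals 7.
Attacked columns: {3, 4, 5, 7}. Safe: {1, 2, 6}.

columns 1, 2, 6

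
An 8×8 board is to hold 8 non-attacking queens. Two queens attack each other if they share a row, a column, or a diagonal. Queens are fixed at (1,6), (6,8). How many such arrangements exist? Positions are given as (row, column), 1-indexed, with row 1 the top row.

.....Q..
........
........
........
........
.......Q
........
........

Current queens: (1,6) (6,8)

Branch on row 2: col 1 → 0; col 2 → 1; col 3 → 3.
Sum: 0 + 1 + 3 = 4.

4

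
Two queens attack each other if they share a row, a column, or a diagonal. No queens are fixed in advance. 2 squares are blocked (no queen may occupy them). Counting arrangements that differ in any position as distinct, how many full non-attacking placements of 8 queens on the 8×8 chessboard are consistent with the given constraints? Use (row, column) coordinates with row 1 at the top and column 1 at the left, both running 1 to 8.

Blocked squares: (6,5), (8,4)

Branch on row 1: col 1 → 3; col 2 → 5; col 3 → 11; col 4 → 17; col 5 → 15; col 6 → 11; col 7 → 4; col 8 → 2.
Sum: 3 + 5 + 11 + 17 + 15 + 11 + 4 + 2 = 68.

68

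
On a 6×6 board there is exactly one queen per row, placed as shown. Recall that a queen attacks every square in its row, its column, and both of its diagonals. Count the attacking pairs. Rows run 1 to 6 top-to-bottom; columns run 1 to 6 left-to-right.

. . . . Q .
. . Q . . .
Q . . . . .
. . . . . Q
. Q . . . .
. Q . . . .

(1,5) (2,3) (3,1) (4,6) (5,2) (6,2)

1

Same column: (5,2)–(6,2) (column 2).
Total attacking pairs: 1.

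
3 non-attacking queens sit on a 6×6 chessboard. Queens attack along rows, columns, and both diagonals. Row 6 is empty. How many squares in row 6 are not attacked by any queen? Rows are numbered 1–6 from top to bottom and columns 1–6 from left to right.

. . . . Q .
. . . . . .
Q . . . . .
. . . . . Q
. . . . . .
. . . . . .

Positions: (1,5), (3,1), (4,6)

2

(1,5) attacks row 6 at column 5.
(3,1) attacks row 6 at column 1 and diagonals 4.
(4,6) attacks row 6 at column 6 and diagonals 4.
Attacked columns: {1, 4, 5, 6}. Safe: {2, 3}.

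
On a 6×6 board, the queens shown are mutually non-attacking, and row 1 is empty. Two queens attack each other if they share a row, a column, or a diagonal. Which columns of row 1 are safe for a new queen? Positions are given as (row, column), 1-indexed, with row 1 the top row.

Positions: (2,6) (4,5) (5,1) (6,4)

columns 3

(2,6) attacks row 1 at column 6 and diagonals 5.
(4,5) attacks row 1 at column 5 and diagonals 2.
(5,1) attacks row 1 at column 1 and diagonals 5.
(6,4) attacks row 1 at column 4.
Attacked columns: {1, 2, 4, 5, 6}. Safe: {3}.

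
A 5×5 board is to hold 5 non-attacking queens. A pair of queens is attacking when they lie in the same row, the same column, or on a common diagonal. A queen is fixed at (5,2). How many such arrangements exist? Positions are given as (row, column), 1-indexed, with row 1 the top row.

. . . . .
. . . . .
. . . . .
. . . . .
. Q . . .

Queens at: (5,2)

2

Branch on row 1: col 1 → 0; col 3 → 0; col 4 → 1; col 5 → 1.
Sum: 0 + 0 + 1 + 1 = 2.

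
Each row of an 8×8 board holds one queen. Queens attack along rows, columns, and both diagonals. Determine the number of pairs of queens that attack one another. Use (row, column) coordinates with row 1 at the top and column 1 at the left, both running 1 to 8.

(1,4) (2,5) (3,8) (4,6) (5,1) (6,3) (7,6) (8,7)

Same column: (4,6)–(7,6) (column 6).
Same diagonal: (1,4)–(2,5) (|1−2| = |4−5| = 1); (7,6)–(8,7) (|7−8| = |6−7| = 1).
Total attacking pairs: 3.

3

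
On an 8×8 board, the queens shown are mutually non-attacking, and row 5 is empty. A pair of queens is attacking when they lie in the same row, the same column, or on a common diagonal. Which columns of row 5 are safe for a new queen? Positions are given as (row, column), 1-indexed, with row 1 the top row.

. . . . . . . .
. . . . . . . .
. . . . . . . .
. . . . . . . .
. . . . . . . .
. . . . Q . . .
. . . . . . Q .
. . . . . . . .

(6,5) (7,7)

columns 1, 2, 3, 8

(6,5) attacks row 5 at column 5 and diagonals 4, 6.
(7,7) attacks row 5 at column 7 and diagonals 5.
Attacked columns: {4, 5, 6, 7}. Safe: {1, 2, 3, 8}.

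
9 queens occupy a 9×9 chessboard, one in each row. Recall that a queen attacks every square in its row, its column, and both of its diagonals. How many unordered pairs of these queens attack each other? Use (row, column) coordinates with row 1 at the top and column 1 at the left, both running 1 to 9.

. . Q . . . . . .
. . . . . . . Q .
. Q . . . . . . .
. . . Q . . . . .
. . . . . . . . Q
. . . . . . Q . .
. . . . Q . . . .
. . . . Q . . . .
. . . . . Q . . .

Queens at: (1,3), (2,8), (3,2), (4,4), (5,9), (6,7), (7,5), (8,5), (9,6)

3

Same column: (7,5)–(8,5) (column 5).
Same diagonal: (6,7)–(8,5) (|6−8| = |7−5| = 2); (8,5)–(9,6) (|8−9| = |5−6| = 1).
Total attacking pairs: 3.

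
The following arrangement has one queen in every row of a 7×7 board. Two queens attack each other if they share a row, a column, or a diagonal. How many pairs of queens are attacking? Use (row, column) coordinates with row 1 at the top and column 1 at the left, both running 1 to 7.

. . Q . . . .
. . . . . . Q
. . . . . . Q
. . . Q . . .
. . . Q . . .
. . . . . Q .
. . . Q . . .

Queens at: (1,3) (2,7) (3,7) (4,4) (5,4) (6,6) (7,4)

Same column: (2,7)–(3,7) (column 7); (4,4)–(5,4) (column 4); (4,4)–(7,4) (column 4); (5,4)–(7,4) (column 4).
Same diagonal: (2,7)–(5,4) (|2−5| = |7−4| = 3); (4,4)–(6,6) (|4−6| = |4−6| = 2).
Total attacking pairs: 6.

6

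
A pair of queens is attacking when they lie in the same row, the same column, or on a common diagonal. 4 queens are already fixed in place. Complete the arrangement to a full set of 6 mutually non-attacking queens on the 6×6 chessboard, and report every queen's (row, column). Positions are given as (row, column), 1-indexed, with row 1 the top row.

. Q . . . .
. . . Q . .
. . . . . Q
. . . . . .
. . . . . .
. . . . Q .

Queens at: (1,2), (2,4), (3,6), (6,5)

Row 4: attacked by (1,2)→{2,5}; (2,4)→{2,4,6}; (3,6)→{5,6}; (6,5)→{3,5}. Safe: 1. Place at column 1.
Row 5: attacked by (1,2)→{2,6}; (2,4)→{1,4}; (3,6)→{4,6}; (4,1)→{1,2}; (6,5)→{4,5,6}. Safe: 3. Place at column 3.
Columns [2, 4, 6, 1, 3, 5], r−c [-1, -2, -3, 3, 2, 1], r+c [3, 6, 9, 5, 8, 11] are all distinct, so no two queens attack.

(1,2) (2,4) (3,6) (4,1) (5,3) (6,5)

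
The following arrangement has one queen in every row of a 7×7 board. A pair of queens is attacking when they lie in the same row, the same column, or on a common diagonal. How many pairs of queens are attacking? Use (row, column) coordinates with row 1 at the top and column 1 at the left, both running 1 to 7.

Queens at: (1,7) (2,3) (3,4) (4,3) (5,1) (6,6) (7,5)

4

Same column: (2,3)–(4,3) (column 3).
Same diagonal: (2,3)–(3,4) (|2−3| = |3−4| = 1); (3,4)–(4,3) (|3−4| = |4−3| = 1); (6,6)–(7,5) (|6−7| = |6−5| = 1).
Total attacking pairs: 4.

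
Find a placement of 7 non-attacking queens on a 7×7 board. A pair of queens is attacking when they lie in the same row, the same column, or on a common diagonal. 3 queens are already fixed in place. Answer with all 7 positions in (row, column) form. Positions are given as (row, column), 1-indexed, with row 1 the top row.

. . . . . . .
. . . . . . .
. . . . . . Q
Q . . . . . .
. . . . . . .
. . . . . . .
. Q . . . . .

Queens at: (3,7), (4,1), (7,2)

(1,6) (2,4) (3,7) (4,1) (5,3) (6,5) (7,2)

Row 1: attacked by (3,7)→{5,7}; (4,1)→{1,4}; (7,2)→{2}. Safe: 3, 6. Place at column 6.
Row 2: attacked by (1,6)→{5,6,7}; (3,7)→{6,7}; (4,1)→{1,3}; (7,2)→{2,7}. Safe: 4. Place at column 4.
Row 5: attacked by (1,6)→{2,6}; (2,4)→{1,4,7}; (3,7)→{5,7}; (4,1)→{1,2}; (7,2)→{2,4}. Safe: 3. Place at column 3.
Row 6: attacked by (1,6)→{1,6}; (2,4)→{4}; (3,7)→{4,7}; (4,1)→{1,3}; (5,3)→{2,3,4}; (7,2)→{1,2,3}. Safe: 5. Place at column 5.
Columns [6, 4, 7, 1, 3, 5, 2], r−c [-5, -2, -4, 3, 2, 1, 5], r+c [7, 6, 10, 5, 8, 11, 9] are all distinct, so no two queens attack.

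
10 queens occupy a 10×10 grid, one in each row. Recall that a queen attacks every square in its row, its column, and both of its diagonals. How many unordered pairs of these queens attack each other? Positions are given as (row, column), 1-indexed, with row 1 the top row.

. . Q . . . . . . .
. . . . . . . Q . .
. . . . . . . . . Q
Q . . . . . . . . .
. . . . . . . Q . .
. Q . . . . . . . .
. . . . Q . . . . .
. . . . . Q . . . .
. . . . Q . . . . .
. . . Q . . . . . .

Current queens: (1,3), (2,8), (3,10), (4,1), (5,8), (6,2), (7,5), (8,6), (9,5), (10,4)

Same column: (2,8)–(5,8) (column 8); (7,5)–(9,5) (column 5).
Same diagonal: (3,10)–(5,8) (|3−5| = |10−8| = 2); (6,2)–(9,5) (|6−9| = |2−5| = 3); (7,5)–(8,6) (|7−8| = |5−6| = 1); (8,6)–(9,5) (|8−9| = |6−5| = 1); (8,6)–(10,4) (|8−10| = |6−4| = 2); (9,5)–(10,4) (|9−10| = |5−4| = 1).
Total attacking pairs: 8.

8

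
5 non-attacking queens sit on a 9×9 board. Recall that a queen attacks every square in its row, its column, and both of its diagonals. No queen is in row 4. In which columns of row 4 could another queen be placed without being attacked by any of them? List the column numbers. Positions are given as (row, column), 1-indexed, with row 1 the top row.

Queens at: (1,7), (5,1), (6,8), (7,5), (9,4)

(1,7) attacks row 4 at column 7 and diagonals 4.
(5,1) attacks row 4 at column 1 and diagonals 2.
(6,8) attacks row 4 at column 8 and diagonals 6.
(7,5) attacks row 4 at column 5 and diagonals 2, 8.
(9,4) attacks row 4 at column 4 and diagonals 9.
Attacked columns: {1, 2, 4, 5, 6, 7, 8, 9}. Safe: {3}.

columns 3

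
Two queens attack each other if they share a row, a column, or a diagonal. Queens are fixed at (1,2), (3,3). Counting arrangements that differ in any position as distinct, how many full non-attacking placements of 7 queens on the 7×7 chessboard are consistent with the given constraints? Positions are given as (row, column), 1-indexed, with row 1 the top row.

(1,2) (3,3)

2

Branch on row 2: col 5 → 1; col 6 → 1; col 7 → 0.
Sum: 1 + 1 + 0 = 2.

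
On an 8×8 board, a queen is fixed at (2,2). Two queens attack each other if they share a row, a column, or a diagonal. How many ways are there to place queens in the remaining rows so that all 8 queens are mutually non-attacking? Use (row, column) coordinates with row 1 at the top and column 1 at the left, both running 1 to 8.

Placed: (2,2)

16

Branch on row 1: col 4 → 6; col 5 → 4; col 6 → 2; col 7 → 2; col 8 → 2.
Sum: 6 + 4 + 2 + 2 + 2 = 16.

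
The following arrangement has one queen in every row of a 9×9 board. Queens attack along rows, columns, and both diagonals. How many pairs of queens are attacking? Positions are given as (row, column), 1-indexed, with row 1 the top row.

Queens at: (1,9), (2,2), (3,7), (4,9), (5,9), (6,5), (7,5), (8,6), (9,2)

Same column: (1,9)–(4,9) (column 9); (1,9)–(5,9) (column 9); (2,2)–(9,2) (column 2); (4,9)–(5,9) (column 9); (6,5)–(7,5) (column 5).
Same diagonal: (1,9)–(3,7) (|1−3| = |9−7| = 2); (3,7)–(5,9) (|3−5| = |7−9| = 2); (5,9)–(8,6) (|5−8| = |9−6| = 3); (6,5)–(9,2) (|6−9| = |5−2| = 3); (7,5)–(8,6) (|7−8| = |5−6| = 1).
Total attacking pairs: 10.

10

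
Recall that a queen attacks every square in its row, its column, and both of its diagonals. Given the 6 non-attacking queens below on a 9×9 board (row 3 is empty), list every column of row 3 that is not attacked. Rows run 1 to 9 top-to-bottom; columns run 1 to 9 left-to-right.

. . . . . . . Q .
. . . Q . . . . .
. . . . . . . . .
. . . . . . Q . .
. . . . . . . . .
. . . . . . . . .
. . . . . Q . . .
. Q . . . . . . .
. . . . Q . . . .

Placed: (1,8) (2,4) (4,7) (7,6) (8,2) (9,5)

columns 1, 9

(1,8) attacks row 3 at column 8 and diagonals 6.
(2,4) attacks row 3 at column 4 and diagonals 3, 5.
(4,7) attacks row 3 at column 7 and diagonals 6, 8.
(7,6) attacks row 3 at column 6 and diagonals 2.
(8,2) attacks row 3 at column 2 and diagonals 7.
(9,5) attacks row 3 at column 5.
Attacked columns: {2, 3, 4, 5, 6, 7, 8}. Safe: {1, 9}.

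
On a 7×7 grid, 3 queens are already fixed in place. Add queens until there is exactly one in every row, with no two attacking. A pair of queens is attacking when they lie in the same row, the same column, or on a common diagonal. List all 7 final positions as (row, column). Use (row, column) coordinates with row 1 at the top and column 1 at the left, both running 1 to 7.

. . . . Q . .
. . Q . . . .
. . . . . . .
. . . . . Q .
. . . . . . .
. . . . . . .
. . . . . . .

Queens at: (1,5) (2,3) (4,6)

Row 3: attacked by (1,5)→{3,5,7}; (2,3)→{2,3,4}; (4,6)→{5,6,7}. Safe: 1. Place at column 1.
Row 5: attacked by (1,5)→{1,5}; (2,3)→{3,6}; (3,1)→{1,3}; (4,6)→{5,6,7}. Safe: 2, 4. Place at column 4.
Row 6: attacked by (1,5)→{5}; (2,3)→{3,7}; (3,1)→{1,4}; (4,6)→{4,6}; (5,4)→{3,4,5}. Safe: 2. Place at column 2.
Row 7: attacked by (1,5)→{5}; (2,3)→{3}; (3,1)→{1,5}; (4,6)→{3,6}; (5,4)→{2,4,6}; (6,2)→{1,2,3}. Safe: 7. Place at column 7.
Columns [5, 3, 1, 6, 4, 2, 7], r−c [-4, -1, 2, -2, 1, 4, 0], r+c [6, 5, 4, 10, 9, 8, 14] are all distinct, so no two queens attack.

(1,5) (2,3) (3,1) (4,6) (5,4) (6,2) (7,7)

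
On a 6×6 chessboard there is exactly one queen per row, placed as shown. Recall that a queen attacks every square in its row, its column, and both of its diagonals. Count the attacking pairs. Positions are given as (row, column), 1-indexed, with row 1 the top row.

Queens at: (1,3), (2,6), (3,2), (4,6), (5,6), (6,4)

Same column: (2,6)–(4,6) (column 6); (2,6)–(5,6) (column 6); (4,6)–(5,6) (column 6).
Same diagonal: (1,3)–(4,6) (|1−4| = |3−6| = 3); (4,6)–(6,4) (|4−6| = |6−4| = 2).
Total attacking pairs: 5.

5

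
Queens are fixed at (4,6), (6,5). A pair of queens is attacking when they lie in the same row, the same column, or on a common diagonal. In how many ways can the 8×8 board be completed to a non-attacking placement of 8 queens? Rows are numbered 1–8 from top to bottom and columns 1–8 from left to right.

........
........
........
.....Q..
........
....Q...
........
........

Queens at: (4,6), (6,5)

Branch on row 1: col 1 → 0; col 2 → 1; col 4 → 0; col 7 → 1; col 8 → 1.
Sum: 0 + 1 + 0 + 1 + 1 = 3.

3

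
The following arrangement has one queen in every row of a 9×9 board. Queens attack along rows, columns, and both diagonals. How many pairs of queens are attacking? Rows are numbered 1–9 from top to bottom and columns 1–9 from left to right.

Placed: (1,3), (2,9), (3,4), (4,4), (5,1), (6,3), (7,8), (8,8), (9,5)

6

Same column: (1,3)–(6,3) (column 3); (3,4)–(4,4) (column 4); (7,8)–(8,8) (column 8).
Same diagonal: (3,4)–(7,8) (|3−7| = |4−8| = 4); (4,4)–(8,8) (|4−8| = |4−8| = 4); (5,1)–(9,5) (|5−9| = |1−5| = 4).
Total attacking pairs: 6.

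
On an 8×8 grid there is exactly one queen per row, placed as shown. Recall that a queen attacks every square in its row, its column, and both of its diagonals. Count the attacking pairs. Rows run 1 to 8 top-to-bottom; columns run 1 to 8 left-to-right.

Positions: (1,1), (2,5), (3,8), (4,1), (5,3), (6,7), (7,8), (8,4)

Same column: (1,1)–(4,1) (column 1); (3,8)–(7,8) (column 8).
Same diagonal: (6,7)–(7,8) (|6−7| = |7−8| = 1).
Total attacking pairs: 3.

3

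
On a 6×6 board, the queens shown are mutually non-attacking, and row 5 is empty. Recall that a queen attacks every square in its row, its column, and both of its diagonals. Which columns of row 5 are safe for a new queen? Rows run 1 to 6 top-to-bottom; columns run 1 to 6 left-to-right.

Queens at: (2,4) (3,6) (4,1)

columns 3, 5

(2,4) attacks row 5 at column 4 and diagonals 1.
(3,6) attacks row 5 at column 6 and diagonals 4.
(4,1) attacks row 5 at column 1 and diagonals 2.
Attacked columns: {1, 2, 4, 6}. Safe: {3, 5}.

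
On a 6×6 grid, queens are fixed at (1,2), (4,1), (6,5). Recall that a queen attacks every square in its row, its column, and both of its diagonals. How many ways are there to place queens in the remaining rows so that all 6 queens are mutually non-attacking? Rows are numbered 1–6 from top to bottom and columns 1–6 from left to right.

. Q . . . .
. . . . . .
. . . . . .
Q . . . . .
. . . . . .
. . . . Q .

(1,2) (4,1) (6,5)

1

Branch on row 2: col 4 → 1; col 6 → 0.
Sum: 1 + 0 = 1.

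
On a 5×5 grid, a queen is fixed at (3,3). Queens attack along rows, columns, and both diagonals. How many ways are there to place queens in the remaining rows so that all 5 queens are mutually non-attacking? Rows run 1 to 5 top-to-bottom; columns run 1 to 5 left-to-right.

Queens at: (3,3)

2

Branch on row 1: col 2 → 1; col 4 → 1.
Sum: 1 + 1 = 2.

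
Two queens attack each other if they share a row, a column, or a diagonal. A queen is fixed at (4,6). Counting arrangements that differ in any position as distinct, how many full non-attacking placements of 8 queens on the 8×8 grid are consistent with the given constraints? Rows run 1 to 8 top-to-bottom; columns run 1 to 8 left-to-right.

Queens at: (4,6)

Branch on row 1: col 1 → 2; col 2 → 1; col 4 → 1; col 5 → 6; col 7 → 1; col 8 → 1.
Sum: 2 + 1 + 1 + 6 + 1 + 1 = 12.

12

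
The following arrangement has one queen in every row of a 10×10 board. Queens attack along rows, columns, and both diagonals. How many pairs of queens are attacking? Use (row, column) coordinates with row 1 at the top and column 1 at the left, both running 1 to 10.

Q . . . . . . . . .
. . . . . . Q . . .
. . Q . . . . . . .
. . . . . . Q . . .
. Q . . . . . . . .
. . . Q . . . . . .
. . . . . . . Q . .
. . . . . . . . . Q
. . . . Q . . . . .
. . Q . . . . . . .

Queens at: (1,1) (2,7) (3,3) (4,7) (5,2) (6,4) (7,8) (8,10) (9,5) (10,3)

Same column: (2,7)–(4,7) (column 7); (3,3)–(10,3) (column 3).
Same diagonal: (1,1)–(3,3) (|1−3| = |1−3| = 2).
Total attacking pairs: 3.

3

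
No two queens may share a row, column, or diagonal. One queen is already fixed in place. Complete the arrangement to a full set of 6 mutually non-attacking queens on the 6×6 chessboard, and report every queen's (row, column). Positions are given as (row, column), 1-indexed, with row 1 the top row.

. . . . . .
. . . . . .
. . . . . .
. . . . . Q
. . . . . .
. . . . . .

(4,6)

(1,5) (2,3) (3,1) (4,6) (5,4) (6,2)

Row 1: attacked by (4,6)→{3,6}. Safe: 1, 2, 4, 5. Place at column 5.
Row 2: attacked by (1,5)→{4,5,6}; (4,6)→{4,6}. Safe: 1, 2, 3. Place at column 3.
Row 3: attacked by (1,5)→{3,5}; (2,3)→{2,3,4}; (4,6)→{5,6}. Safe: 1. Place at column 1.
Row 5: attacked by (1,5)→{1,5}; (2,3)→{3,6}; (3,1)→{1,3}; (4,6)→{5,6}. Safe: 2, 4. Place at column 4.
Row 6: attacked by (1,5)→{5}; (2,3)→{3}; (3,1)→{1,4}; (4,6)→{4,6}; (5,4)→{3,4,5}. Safe: 2. Place at column 2.
Columns [5, 3, 1, 6, 4, 2], r−c [-4, -1, 2, -2, 1, 4], r+c [6, 5, 4, 10, 9, 8] are all distinct, so no two queens attack.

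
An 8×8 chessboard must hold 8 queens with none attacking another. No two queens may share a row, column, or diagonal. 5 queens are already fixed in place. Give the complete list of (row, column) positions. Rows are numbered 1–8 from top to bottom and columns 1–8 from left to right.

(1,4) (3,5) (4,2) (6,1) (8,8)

Row 2: attacked by (1,4)→{3,4,5}; (3,5)→{4,5,6}; (4,2)→{2,4}; (6,1)→{1,5}; (8,8)→{2,8}. Safe: 7. Place at column 7.
Row 5: attacked by (1,4)→{4,8}; (2,7)→{4,7}; (3,5)→{3,5,7}; (4,2)→{1,2,3}; (6,1)→{1,2}; (8,8)→{5,8}. Safe: 6. Place at column 6.
Row 7: attacked by (1,4)→{4}; (2,7)→{2,7}; (3,5)→{1,5}; (4,2)→{2,5}; (5,6)→{4,6,8}; (6,1)→{1,2}; (8,8)→{7,8}. Safe: 3. Place at column 3.
Columns [4, 7, 5, 2, 6, 1, 3, 8], r−c [-3, -5, -2, 2, -1, 5, 4, 0], r+c [5, 9, 8, 6, 11, 7, 10, 16] are all distinct, so no two queens attack.

(1,4) (2,7) (3,5) (4,2) (5,6) (6,1) (7,3) (8,8)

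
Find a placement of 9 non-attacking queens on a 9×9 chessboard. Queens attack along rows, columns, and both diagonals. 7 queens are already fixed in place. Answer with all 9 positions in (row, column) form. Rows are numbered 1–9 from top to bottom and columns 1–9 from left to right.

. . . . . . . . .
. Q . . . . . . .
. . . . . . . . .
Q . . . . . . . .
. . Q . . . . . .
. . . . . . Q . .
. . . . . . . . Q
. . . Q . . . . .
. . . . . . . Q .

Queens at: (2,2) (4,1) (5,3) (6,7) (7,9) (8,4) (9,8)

Row 1: attacked by (2,2)→{1,2,3}; (4,1)→{1,4}; (5,3)→{3,7}; (6,7)→{2,7}; (7,9)→{3,9}; (8,4)→{4}; (9,8)→{8}. Safe: 5, 6. Place at column 5.
Row 3: attacked by (1,5)→{3,5,7}; (2,2)→{1,2,3}; (4,1)→{1,2}; (5,3)→{1,3,5}; (6,7)→{4,7}; (7,9)→{5,9}; (8,4)→{4,9}; (9,8)→{2,8}. Safe: 6. Place at column 6.
Columns [5, 2, 6, 1, 3, 7, 9, 4, 8], r−c [-4, 0, -3, 3, 2, -1, -2, 4, 1], r+c [6, 4, 9, 5, 8, 13, 16, 12, 17] are all distinct, so no two queens attack.

(1,5) (2,2) (3,6) (4,1) (5,3) (6,7) (7,9) (8,4) (9,8)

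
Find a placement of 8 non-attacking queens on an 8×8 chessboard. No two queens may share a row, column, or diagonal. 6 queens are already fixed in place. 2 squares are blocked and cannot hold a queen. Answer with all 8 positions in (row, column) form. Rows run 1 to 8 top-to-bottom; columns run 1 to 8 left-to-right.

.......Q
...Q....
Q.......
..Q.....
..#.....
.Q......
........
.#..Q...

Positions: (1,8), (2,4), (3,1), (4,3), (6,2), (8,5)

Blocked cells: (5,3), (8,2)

Row 5: attacked by (1,8)→{4,8}; (2,4)→{1,4,7}; (3,1)→{1,3}; (4,3)→{2,3,4}; (6,2)→{1,2,3}; (8,5)→{2,5,8}. Blocked: 3. Safe: 6. Place at column 6.
Row 7: attacked by (1,8)→{2,8}; (2,4)→{4}; (3,1)→{1,5}; (4,3)→{3,6}; (5,6)→{4,6,8}; (6,2)→{1,2,3}; (8,5)→{4,5,6}. Safe: 7. Place at column 7.
Columns [8, 4, 1, 3, 6, 2, 7, 5], r−c [-7, -2, 2, 1, -1, 4, 0, 3], r+c [9, 6, 4, 7, 11, 8, 14, 13] are all distinct, so no two queens attack.

(1,8) (2,4) (3,1) (4,3) (5,6) (6,2) (7,7) (8,5)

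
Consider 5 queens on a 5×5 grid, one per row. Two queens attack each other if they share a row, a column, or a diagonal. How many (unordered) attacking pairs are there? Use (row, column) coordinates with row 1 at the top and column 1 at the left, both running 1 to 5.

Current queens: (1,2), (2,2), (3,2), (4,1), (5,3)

Same column: (1,2)–(2,2) (column 2); (1,2)–(3,2) (column 2); (2,2)–(3,2) (column 2).
Same diagonal: (3,2)–(4,1) (|3−4| = |2−1| = 1).
Total attacking pairs: 4.

4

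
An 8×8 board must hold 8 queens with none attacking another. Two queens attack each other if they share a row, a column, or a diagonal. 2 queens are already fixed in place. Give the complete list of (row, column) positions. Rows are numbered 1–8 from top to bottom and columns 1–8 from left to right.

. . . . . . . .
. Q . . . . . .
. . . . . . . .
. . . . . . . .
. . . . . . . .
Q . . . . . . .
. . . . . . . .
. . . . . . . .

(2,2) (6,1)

Row 1: attacked by (2,2)→{1,2,3}; (6,1)→{1,6}. Safe: 4, 5, 7, 8. Place at column 4.
Row 3: attacked by (1,4)→{2,4,6}; (2,2)→{1,2,3}; (6,1)→{1,4}. Safe: 5, 7, 8. Place at column 5.
Row 4: attacked by (1,4)→{1,4,7}; (2,2)→{2,4}; (3,5)→{4,5,6}; (6,1)→{1,3}. Safe: 8. Place at column 8.
Row 5: attacked by (1,4)→{4,8}; (2,2)→{2,5}; (3,5)→{3,5,7}; (4,8)→{7,8}; (6,1)→{1,2}. Safe: 6. Place at column 6.
Row 7: attacked by (1,4)→{4}; (2,2)→{2,7}; (3,5)→{1,5}; (4,8)→{5,8}; (5,6)→{4,6,8}; (6,1)→{1,2}. Safe: 3. Place at column 3.
Row 8: attacked by (1,4)→{4}; (2,2)→{2,8}; (3,5)→{5}; (4,8)→{4,8}; (5,6)→{3,6}; (6,1)→{1,3}; (7,3)→{2,3,4}. Safe: 7. Place at column 7.
Columns [4, 2, 5, 8, 6, 1, 3, 7], r−c [-3, 0, -2, -4, -1, 5, 4, 1], r+c [5, 4, 8, 12, 11, 7, 10, 15] are all distinct, so no two queens attack.

(1,4) (2,2) (3,5) (4,8) (5,6) (6,1) (7,3) (8,7)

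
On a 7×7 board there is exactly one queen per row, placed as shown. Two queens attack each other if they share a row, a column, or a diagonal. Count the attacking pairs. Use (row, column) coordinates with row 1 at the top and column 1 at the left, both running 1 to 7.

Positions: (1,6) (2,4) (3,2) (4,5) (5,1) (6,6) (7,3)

Same column: (1,6)–(6,6) (column 6).
Same diagonal: (2,4)–(5,1) (|2−5| = |4−1| = 3); (5,1)–(7,3) (|5−7| = |1−3| = 2).
Total attacking pairs: 3.

3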